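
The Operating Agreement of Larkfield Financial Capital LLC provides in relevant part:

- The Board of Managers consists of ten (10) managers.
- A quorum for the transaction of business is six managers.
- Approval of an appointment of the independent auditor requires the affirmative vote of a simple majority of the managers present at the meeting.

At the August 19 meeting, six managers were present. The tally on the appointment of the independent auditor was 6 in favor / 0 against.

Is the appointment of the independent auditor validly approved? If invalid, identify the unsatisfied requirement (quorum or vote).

Quorum: 6 present; quorum is 6. Satisfied.
Vote: the appointment of the independent auditor requires a majority of the managers present (6). A majority of 6 is 4, so 4 affirmative votes are needed; 6 voted in favor. Satisfied.

Valid — all requirements satisfied.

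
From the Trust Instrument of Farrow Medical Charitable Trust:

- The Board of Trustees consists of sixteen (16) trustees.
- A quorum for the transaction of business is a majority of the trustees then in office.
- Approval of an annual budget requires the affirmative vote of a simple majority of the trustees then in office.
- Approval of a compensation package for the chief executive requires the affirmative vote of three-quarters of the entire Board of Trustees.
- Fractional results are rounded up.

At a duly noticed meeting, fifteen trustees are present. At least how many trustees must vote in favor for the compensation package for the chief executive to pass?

12

The compensation package for the chief executive requires three-fourths of the entire Board of Trustees (16).
3/4 of 16 = 12.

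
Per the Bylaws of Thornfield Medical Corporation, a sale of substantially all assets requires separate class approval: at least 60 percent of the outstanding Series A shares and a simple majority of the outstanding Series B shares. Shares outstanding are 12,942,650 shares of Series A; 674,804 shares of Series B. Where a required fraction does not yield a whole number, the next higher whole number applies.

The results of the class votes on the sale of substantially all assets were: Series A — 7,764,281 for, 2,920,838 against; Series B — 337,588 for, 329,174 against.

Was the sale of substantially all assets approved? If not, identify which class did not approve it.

Not approved — the Series A shares did not give the required vote.

Series A: 3/5 of 12942650 = 7765590; 7,765,590 required, 7,764,281 in favor — not approved.
Series B: a majority of 674804 is 337403; 337,403 required, 337,588 in favor — approved.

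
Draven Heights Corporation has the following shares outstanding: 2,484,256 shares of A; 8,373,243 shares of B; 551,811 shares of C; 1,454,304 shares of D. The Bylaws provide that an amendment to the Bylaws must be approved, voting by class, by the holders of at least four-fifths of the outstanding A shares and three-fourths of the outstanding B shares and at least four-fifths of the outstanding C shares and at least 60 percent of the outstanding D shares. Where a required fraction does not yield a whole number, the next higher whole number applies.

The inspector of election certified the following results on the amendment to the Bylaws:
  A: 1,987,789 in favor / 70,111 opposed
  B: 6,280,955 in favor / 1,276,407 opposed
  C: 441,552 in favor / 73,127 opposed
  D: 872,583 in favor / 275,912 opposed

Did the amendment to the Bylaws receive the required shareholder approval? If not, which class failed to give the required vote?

A: 4/5 of 2484256 = 1987404.80, rounded up to 1987405; 1,987,405 required, 1,987,789 in favor — approved.
B: 3/4 of 8373243 = 6279932.25, rounded up to 6279933; 6,279,933 required, 6,280,955 in favor — approved.
C: 4/5 of 551811 = 441448.80, rounded up to 441449; 441,449 required, 441,552 in favor — approved.
D: 3/5 of 1454304 = 872582.40, rounded up to 872583; 872,583 required, 872,583 in favor — approved.

Approved — every class gave the required vote.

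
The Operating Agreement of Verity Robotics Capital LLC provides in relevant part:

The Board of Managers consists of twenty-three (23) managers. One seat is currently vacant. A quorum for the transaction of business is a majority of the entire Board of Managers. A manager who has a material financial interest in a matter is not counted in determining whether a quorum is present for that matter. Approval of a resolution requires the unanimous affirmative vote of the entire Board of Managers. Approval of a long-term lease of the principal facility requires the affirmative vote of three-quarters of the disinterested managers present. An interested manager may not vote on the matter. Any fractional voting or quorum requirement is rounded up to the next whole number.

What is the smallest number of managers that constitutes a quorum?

12

A majority of 23 is 12.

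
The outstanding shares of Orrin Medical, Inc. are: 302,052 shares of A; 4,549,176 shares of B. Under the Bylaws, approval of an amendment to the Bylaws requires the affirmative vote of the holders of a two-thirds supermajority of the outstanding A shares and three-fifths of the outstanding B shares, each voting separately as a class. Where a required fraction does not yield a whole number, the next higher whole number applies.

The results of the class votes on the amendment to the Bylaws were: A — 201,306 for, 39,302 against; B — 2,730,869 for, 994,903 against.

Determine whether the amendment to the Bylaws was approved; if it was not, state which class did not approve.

Not approved — the A shares did not give the required vote.

A: 2/3 of 302052 = 201368; 201,368 required, 201,306 in favor — not approved.
B: 3/5 of 4549176 = 2729505.60, rounded up to 2729506; 2,729,506 required, 2,730,869 in favor — approved.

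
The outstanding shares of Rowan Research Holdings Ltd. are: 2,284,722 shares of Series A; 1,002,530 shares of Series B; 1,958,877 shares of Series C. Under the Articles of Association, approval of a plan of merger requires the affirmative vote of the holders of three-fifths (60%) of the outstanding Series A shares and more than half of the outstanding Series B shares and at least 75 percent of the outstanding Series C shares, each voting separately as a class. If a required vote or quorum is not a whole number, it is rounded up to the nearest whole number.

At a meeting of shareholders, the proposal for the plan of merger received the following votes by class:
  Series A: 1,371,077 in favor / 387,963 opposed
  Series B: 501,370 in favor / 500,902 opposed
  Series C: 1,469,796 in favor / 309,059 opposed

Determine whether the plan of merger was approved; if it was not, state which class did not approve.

Series A: 3/5 of 2284722 = 1370833.20, rounded up to 1370834; 1,370,834 required, 1,371,077 in favor — approved.
Series B: a majority of 1002530 is 501266; 501,266 required, 501,370 in favor — approved.
Series C: 3/4 of 1958877 = 1469157.75, rounded up to 1469158; 1,469,158 required, 1,469,796 in favor — approved.

Approved — every class gave the required vote.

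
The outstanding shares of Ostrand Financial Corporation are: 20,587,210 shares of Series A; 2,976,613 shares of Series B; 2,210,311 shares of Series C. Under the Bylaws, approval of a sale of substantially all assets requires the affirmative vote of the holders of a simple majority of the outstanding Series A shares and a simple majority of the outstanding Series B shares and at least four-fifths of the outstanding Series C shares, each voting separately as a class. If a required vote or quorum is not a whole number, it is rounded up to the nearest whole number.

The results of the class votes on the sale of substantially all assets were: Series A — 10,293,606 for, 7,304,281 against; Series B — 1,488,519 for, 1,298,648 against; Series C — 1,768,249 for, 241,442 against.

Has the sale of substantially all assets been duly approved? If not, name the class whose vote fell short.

Series A: a majority of 20587210 is 10293606; 10,293,606 required, 10,293,606 in favor — approved.
Series B: a majority of 2976613 is 1488307; 1,488,307 required, 1,488,519 in favor — approved.
Series C: 4/5 of 2210311 = 1768248.80, rounded up to 1768249; 1,768,249 required, 1,768,249 in favor — approved.

Approved — every class gave the required vote.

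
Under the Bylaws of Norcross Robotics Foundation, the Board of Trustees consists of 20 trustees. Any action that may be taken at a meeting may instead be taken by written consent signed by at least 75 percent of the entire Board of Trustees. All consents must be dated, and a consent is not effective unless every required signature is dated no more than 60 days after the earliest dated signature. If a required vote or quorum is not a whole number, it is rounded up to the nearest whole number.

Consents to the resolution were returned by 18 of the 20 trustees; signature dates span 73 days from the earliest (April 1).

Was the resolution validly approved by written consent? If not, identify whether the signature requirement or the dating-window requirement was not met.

Not effective — dating-window requirement not satisfied.

Signatures required: at least 75 percent of 20 — 3/4 of 20 = 15, so 15 needed; 18 signed. Sufficient.
Dating window: the latest signature is 73 days after the earliest; the limit is 60 days. Outside the window.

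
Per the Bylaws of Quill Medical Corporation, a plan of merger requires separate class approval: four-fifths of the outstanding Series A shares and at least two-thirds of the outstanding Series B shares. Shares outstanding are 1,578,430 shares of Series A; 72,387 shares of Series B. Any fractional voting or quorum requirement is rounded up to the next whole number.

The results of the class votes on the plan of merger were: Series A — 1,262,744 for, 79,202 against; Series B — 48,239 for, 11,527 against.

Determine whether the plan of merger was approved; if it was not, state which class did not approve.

Series A: 4/5 of 1578430 = 1262744; 1,262,744 required, 1,262,744 in favor — approved.
Series B: 2/3 of 72387 = 48258; 48,258 required, 48,239 in favor — not approved.

Not approved — the Series B shares did not give the required vote.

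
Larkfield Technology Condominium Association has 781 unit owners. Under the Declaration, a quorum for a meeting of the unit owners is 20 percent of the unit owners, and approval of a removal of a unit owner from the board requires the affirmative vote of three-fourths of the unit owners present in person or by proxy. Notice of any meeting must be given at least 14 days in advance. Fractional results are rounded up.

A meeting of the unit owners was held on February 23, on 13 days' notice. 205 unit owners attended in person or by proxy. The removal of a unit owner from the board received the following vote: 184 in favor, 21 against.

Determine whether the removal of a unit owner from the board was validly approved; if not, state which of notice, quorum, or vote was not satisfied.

Invalid — notice requirement not satisfied.

Notice: 13 days given; 14 required. Not satisfied.
Quorum: 20% of 781 = 156.20, rounded up to 157; 205 present. Satisfied.
Vote: requires three-fourths of those present (205); 3/4 of 205 = 153.75, rounded up to 154, so 154 needed; 184 in favor. Satisfied.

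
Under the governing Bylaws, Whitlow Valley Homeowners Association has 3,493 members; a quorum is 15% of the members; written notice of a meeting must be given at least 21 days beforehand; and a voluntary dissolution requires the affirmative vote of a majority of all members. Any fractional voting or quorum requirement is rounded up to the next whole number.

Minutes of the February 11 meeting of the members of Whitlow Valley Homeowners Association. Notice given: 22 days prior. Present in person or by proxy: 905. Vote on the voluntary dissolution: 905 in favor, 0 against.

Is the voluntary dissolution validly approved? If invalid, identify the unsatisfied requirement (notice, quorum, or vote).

Invalid — vote requirement not satisfied.

Notice: 22 days given; 21 required. Satisfied.
Quorum: 15% of 3,493 = 523.95, rounded up to 524; 905 present. Satisfied.
Vote: requires a majority of all members (3,493); a majority of 3493 is 1747, so 1,747 needed; 905 in favor. Not satisfied.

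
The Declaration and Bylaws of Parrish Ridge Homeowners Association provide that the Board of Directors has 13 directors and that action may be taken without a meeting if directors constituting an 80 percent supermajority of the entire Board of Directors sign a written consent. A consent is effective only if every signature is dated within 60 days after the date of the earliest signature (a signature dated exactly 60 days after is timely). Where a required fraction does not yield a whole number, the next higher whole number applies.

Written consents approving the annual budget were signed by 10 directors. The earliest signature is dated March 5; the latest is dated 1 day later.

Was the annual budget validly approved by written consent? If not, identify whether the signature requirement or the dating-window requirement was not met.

Not effective — insufficient signatures.

Signatures required: an 80 percent supermajority of 13 — 4/5 of 13 = 10.40, rounded up to 11, so 11 needed; 10 signed. Insufficient.
Dating window: the latest signature is 1 day after the earliest; the limit is 60 days. Within the window.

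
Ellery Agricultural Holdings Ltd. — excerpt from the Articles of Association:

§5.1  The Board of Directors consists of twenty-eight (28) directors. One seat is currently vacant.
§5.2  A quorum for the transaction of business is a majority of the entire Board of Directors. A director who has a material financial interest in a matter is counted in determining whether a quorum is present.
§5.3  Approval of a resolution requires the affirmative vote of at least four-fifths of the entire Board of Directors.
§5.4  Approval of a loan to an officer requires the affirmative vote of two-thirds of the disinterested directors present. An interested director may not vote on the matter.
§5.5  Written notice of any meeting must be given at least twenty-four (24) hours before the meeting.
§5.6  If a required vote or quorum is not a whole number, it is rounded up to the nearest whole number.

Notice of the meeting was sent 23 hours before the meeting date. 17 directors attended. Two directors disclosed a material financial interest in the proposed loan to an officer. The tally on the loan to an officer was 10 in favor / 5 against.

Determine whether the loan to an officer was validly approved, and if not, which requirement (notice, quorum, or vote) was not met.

Invalid — notice requirement not satisfied.

Notice: 23 hours given; 24 required (23 < 24). Not satisfied.
Quorum: 17 present (interested directors count toward quorum); quorum is 15. Satisfied.
Vote: the loan to an officer requires two-thirds of the disinterested directors present (17 − 2 = 15). 2/3 of 15 = 10, so 10 affirmative votes are needed; 10 voted in favor. Satisfied.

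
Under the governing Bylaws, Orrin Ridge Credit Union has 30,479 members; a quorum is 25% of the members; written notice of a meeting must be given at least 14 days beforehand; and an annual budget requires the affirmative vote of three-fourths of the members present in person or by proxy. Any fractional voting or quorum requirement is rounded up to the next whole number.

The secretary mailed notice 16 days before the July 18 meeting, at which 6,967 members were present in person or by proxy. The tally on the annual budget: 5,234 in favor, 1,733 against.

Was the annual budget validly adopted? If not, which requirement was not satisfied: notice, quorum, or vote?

Invalid — quorum requirement not satisfied.

Notice: 16 days given; 14 required. Satisfied.
Quorum: 25% of 30,479 = 7,619.75, rounded up to 7,620; 6,967 present. Not satisfied.
Vote: requires three-fourths of those present (6,967); 3/4 of 6967 = 5225.25, rounded up to 5226, so 5,226 needed; 5,234 in favor. Satisfied.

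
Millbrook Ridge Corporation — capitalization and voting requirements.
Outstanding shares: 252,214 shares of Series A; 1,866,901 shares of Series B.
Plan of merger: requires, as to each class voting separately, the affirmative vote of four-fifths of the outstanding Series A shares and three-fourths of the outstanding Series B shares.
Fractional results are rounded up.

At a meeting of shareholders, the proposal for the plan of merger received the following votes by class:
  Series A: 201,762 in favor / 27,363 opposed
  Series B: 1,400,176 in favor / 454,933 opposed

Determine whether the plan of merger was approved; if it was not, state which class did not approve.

Not approved — the Series A shares did not give the required vote.

Series A: 4/5 of 252214 = 201771.20, rounded up to 201772; 201,772 required, 201,762 in favor — not approved.
Series B: 3/4 of 1866901 = 1400175.75, rounded up to 1400176; 1,400,176 required, 1,400,176 in favor — approved.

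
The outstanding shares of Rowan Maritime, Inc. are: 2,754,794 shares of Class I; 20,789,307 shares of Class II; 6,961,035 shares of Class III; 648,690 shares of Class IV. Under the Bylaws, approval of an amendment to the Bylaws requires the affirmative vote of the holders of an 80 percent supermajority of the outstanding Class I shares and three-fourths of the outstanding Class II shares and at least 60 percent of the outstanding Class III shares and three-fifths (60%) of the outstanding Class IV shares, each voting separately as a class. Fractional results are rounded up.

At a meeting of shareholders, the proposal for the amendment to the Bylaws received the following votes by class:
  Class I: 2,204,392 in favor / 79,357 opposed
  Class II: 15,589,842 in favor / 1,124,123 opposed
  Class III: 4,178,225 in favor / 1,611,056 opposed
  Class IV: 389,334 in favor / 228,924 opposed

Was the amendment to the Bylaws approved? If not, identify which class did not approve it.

Class I: 4/5 of 2754794 = 2203835.20, rounded up to 2203836; 2,203,836 required, 2,204,392 in favor — approved.
Class II: 3/4 of 20789307 = 15591980.25, rounded up to 15591981; 15,591,981 required, 15,589,842 in favor — not approved.
Class III: 3/5 of 6961035 = 4176621; 4,176,621 required, 4,178,225 in favor — approved.
Class IV: 3/5 of 648690 = 389214; 389,214 required, 389,334 in favor — approved.

Not approved — the Class II shares did not give the required vote.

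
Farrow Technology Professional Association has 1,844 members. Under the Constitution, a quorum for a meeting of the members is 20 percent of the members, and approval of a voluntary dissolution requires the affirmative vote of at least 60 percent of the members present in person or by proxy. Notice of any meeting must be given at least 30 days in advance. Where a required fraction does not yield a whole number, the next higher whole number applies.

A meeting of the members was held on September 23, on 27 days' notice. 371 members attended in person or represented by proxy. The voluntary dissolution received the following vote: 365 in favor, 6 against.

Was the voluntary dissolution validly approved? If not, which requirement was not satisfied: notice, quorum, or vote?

Notice: 27 days given; 30 required. Not satisfied.
Quorum: 20% of 1,844 = 368.80, rounded up to 369; 371 present. Satisfied.
Vote: requires three-fifths of those present (371); 3/5 of 371 = 222.60, rounded up to 223, so 223 needed; 365 in favor. Satisfied.

Invalid — notice requirement not satisfied.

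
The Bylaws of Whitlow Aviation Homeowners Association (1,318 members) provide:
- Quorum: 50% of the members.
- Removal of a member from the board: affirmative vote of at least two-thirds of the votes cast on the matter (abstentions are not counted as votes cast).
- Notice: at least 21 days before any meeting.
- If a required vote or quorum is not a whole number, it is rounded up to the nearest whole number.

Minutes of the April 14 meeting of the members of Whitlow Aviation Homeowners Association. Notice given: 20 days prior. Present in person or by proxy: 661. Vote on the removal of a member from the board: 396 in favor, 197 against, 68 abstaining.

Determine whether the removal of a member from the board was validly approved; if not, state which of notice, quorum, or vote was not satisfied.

Invalid — notice requirement not satisfied.

Notice: 20 days given; 21 required. Not satisfied.
Quorum: 50% of 1,318 = 659; 661 present. Satisfied.
Vote: requires two-thirds of the votes cast (661 − 68 abstaining = 593); 2/3 of 593 = 395.33, rounded up to 396, so 396 needed; 396 in favor. Satisfied.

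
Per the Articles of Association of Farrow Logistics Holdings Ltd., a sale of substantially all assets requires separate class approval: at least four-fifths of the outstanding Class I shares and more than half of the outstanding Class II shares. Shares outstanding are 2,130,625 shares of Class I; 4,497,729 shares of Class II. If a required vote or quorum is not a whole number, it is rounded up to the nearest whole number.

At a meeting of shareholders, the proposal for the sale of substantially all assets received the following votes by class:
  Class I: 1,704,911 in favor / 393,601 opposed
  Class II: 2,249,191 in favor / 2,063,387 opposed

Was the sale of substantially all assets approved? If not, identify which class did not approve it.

Approved — every class gave the required vote.

Class I: 4/5 of 2130625 = 1704500; 1,704,500 required, 1,704,911 in favor — approved.
Class II: a majority of 4497729 is 2248865; 2,248,865 required, 2,249,191 in favor — approved.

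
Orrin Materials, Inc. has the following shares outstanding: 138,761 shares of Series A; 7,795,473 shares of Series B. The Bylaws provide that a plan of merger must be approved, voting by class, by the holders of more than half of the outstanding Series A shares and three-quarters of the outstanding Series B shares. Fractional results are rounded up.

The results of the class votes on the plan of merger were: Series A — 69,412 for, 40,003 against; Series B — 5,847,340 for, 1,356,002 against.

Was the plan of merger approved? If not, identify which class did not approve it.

Series A: a majority of 138761 is 69381; 69,381 required, 69,412 in favor — approved.
Series B: 3/4 of 7795473 = 5846604.75, rounded up to 5846605; 5,846,605 required, 5,847,340 in favor — approved.

Approved — every class gave the required vote.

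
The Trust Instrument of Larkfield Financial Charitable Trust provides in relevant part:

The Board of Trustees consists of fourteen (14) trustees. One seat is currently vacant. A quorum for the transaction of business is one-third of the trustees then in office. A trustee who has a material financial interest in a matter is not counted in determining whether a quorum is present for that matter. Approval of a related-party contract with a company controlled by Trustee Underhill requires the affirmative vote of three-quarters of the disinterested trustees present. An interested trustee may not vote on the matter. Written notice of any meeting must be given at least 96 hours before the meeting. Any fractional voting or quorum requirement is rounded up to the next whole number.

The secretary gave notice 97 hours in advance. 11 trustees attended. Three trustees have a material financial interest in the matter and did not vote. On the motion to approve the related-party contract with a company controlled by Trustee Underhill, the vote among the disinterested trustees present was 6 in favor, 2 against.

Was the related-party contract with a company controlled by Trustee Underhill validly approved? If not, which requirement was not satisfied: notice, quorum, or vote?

Valid — all requirements satisfied.

Notice: 97 hours given; 96 required (97 ≥ 96). Satisfied.
Quorum: 11 present, but the 3 interested trustees do not count, leaving 8. Quorum is 5. Satisfied.
Vote: the related-party contract with a company controlled by Trustee Underhill requires three-fourths of the disinterested trustees present (11 − 3 = 8). 3/4 of 8 = 6, so 6 affirmative votes are needed; 6 voted in favor. Satisfied.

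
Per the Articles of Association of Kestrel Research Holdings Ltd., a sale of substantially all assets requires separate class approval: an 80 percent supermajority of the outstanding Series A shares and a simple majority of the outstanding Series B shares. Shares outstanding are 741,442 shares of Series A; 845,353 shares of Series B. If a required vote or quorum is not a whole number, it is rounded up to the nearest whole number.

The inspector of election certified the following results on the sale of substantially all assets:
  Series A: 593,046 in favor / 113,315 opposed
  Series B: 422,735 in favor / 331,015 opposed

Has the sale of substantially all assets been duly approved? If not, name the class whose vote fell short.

Series A: 4/5 of 741442 = 593153.60, rounded up to 593154; 593,154 required, 593,046 in favor — not approved.
Series B: a majority of 845353 is 422677; 422,677 required, 422,735 in favor — approved.

Not approved — the Series A shares did not give the required vote.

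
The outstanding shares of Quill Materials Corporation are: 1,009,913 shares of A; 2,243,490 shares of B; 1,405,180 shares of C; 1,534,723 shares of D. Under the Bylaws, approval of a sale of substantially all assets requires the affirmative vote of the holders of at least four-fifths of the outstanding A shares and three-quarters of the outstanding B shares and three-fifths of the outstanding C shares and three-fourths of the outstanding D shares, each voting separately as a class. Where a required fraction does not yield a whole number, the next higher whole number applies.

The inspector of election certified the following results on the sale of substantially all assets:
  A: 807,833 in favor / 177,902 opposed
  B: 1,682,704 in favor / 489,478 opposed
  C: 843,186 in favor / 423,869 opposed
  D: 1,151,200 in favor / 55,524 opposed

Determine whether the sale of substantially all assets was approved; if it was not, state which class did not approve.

A: 4/5 of 1009913 = 807930.40, rounded up to 807931; 807,931 required, 807,833 in favor — not approved.
B: 3/4 of 2243490 = 1682617.50, rounded up to 1682618; 1,682,618 required, 1,682,704 in favor — approved.
C: 3/5 of 1405180 = 843108; 843,108 required, 843,186 in favor — approved.
D: 3/4 of 1534723 = 1151042.25, rounded up to 1151043; 1,151,043 required, 1,151,200 in favor — approved.

Not approved — the A shares did not give the required vote.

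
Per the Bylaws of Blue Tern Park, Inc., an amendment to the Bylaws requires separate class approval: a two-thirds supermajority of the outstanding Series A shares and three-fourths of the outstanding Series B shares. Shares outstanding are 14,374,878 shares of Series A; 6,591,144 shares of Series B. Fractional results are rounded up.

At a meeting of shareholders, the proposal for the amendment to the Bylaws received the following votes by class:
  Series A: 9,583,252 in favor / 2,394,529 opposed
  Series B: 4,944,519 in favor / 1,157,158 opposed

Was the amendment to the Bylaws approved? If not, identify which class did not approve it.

Series A: 2/3 of 14374878 = 9583252; 9,583,252 required, 9,583,252 in favor — approved.
Series B: 3/4 of 6591144 = 4943358; 4,943,358 required, 4,944,519 in favor — approved.

Approved — every class gave the required vote.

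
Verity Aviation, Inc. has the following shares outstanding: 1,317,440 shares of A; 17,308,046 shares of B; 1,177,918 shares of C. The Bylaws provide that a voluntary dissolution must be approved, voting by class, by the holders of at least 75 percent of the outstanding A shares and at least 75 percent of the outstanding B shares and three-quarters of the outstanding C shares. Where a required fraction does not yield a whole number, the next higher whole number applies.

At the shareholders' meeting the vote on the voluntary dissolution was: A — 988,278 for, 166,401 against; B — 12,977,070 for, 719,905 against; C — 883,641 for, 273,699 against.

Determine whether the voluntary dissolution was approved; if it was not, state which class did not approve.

Not approved — the B shares did not give the required vote.

A: 3/4 of 1317440 = 988080; 988,080 required, 988,278 in favor — approved.
B: 3/4 of 17308046 = 12981034.50, rounded up to 12981035; 12,981,035 required, 12,977,070 in favor — not approved.
C: 3/4 of 1177918 = 883438.50, rounded up to 883439; 883,439 required, 883,641 in favor — approved.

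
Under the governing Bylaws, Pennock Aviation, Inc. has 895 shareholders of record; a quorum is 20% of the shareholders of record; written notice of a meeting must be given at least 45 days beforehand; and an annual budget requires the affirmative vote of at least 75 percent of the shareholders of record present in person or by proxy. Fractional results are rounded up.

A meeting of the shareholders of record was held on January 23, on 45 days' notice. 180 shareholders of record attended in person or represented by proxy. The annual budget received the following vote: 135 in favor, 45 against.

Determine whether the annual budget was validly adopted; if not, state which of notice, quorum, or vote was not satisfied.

Valid — all requirements satisfied.

Notice: 45 days given; 45 required. Satisfied.
Quorum: 20% of 895 = 179; 180 present. Satisfied.
Vote: requires three-fourths of those present (180); 3/4 of 180 = 135, so 135 needed; 135 in favor. Satisfied.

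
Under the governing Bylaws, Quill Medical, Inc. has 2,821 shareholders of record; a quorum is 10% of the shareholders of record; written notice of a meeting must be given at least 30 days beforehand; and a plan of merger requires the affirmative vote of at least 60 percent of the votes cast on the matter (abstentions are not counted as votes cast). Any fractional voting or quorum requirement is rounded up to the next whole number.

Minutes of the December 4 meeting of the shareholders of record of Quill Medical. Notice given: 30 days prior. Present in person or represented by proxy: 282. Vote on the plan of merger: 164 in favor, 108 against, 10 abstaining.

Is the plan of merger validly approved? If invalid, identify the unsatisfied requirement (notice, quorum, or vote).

Notice: 30 days given; 30 required. Satisfied.
Quorum: 10% of 2,821 = 282.10, rounded up to 283; 282 present. Not satisfied.
Vote: requires three-fifths of the votes cast (282 − 10 abstaining = 272); 3/5 of 272 = 163.20, rounded up to 164, so 164 needed; 164 in favor. Satisfied.

Invalid — quorum requirement not satisfied.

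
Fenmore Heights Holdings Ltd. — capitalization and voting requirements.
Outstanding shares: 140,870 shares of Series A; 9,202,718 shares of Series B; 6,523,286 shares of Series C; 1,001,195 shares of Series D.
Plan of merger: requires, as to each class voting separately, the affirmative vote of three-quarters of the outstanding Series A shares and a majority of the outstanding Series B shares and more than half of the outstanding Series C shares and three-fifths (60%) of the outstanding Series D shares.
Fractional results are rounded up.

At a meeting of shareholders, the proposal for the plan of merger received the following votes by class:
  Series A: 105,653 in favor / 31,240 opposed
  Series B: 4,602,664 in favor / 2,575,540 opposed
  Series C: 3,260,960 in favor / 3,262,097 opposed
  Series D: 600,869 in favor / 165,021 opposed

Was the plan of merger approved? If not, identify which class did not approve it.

Not approved — the Series C shares did not give the required vote.

Series A: 3/4 of 140870 = 105652.50, rounded up to 105653; 105,653 required, 105,653 in favor — approved.
Series B: a majority of 9202718 is 4601360; 4,601,360 required, 4,602,664 in favor — approved.
Series C: a majority of 6523286 is 3261644; 3,261,644 required, 3,260,960 in favor — not approved.
Series D: 3/5 of 1001195 = 600717; 600,717 required, 600,869 in favor — approved.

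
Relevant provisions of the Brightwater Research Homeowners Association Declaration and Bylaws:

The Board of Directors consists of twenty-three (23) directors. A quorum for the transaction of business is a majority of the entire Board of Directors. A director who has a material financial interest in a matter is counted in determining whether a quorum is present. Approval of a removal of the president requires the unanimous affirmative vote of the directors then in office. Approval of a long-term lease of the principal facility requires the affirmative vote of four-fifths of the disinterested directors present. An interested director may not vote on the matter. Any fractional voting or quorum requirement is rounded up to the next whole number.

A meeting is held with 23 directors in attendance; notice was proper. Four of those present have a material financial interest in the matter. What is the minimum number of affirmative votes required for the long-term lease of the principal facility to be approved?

The long-term lease of the principal facility requires four-fifths of the disinterested directors present (23 − 4 = 19).
4/5 of 19 = 15.20, rounded up to 16.

16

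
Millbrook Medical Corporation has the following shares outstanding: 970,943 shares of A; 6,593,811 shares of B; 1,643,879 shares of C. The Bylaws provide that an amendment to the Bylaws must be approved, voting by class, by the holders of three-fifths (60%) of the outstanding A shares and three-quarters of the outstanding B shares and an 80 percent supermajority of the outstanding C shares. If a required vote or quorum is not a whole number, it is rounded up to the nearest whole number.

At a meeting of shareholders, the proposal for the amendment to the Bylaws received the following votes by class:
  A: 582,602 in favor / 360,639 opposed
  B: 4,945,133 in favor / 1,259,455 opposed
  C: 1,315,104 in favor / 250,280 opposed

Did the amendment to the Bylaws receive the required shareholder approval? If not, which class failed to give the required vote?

Not approved — the B shares did not give the required vote.

A: 3/5 of 970943 = 582565.80, rounded up to 582566; 582,566 required, 582,602 in favor — approved.
B: 3/4 of 6593811 = 4945358.25, rounded up to 4945359; 4,945,359 required, 4,945,133 in favor — not approved.
C: 4/5 of 1643879 = 1315103.20, rounded up to 1315104; 1,315,104 required, 1,315,104 in favor — approved.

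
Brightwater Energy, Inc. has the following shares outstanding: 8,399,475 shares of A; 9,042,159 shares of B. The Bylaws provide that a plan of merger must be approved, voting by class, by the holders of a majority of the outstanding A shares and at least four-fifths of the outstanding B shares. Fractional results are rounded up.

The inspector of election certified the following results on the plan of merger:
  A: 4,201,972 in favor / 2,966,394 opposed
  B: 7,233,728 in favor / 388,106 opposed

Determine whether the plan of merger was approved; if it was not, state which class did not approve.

Approved — every class gave the required vote.

A: a majority of 8399475 is 4199738; 4,199,738 required, 4,201,972 in favor — approved.
B: 4/5 of 9042159 = 7233727.20, rounded up to 7233728; 7,233,728 required, 7,233,728 in favor — approved.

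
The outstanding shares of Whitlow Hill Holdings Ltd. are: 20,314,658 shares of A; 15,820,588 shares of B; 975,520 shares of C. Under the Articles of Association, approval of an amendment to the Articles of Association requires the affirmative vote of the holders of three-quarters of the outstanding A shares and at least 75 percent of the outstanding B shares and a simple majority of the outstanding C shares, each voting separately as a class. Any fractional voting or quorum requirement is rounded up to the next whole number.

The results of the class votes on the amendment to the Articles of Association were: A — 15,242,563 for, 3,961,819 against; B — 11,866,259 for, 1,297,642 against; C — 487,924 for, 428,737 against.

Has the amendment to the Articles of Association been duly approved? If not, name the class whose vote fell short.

Approved — every class gave the required vote.

A: 3/4 of 20314658 = 15235993.50, rounded up to 15235994; 15,235,994 required, 15,242,563 in favor — approved.
B: 3/4 of 15820588 = 11865441; 11,865,441 required, 11,866,259 in favor — approved.
C: a majority of 975520 is 487761; 487,761 required, 487,924 in favor — approved.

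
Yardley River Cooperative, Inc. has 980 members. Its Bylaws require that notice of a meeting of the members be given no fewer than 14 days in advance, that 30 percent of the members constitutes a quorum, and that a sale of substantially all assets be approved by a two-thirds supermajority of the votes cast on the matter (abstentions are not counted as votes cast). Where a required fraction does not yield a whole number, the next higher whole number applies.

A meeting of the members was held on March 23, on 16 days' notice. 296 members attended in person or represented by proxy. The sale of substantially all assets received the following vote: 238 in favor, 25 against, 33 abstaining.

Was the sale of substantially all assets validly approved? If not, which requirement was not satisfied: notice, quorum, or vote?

Notice: 16 days given; 14 required. Satisfied.
Quorum: 30% of 980 = 294; 296 present. Satisfied.
Vote: requires two-thirds of the votes cast (296 − 33 abstaining = 263); 2/3 of 263 = 175.33, rounded up to 176, so 176 needed; 238 in favor. Satisfied.

Valid — all requirements satisfied.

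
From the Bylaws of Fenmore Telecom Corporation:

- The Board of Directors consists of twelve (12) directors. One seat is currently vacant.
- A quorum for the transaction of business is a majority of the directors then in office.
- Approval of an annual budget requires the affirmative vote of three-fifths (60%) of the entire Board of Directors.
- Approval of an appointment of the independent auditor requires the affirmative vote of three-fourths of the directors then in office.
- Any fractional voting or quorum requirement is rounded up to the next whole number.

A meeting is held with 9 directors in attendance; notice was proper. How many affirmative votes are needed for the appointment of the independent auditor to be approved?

9

The appointment of the independent auditor requires three-fourths of the directors then in office (11).
3/4 of 11 = 8.25, rounded up to 9.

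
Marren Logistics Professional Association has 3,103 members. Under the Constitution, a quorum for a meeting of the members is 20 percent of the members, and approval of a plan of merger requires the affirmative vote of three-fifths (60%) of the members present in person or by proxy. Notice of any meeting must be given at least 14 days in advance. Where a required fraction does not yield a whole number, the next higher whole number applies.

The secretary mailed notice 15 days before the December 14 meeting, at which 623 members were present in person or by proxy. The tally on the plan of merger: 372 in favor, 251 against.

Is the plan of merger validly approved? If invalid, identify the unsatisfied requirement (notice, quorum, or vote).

Invalid — vote requirement not satisfied.

Notice: 15 days given; 14 required. Satisfied.
Quorum: 20% of 3,103 = 620.60, rounded up to 621; 623 present. Satisfied.
Vote: requires three-fifths of those present (623); 3/5 of 623 = 373.80, rounded up to 374, so 374 needed; 372 in favor. Not satisfied.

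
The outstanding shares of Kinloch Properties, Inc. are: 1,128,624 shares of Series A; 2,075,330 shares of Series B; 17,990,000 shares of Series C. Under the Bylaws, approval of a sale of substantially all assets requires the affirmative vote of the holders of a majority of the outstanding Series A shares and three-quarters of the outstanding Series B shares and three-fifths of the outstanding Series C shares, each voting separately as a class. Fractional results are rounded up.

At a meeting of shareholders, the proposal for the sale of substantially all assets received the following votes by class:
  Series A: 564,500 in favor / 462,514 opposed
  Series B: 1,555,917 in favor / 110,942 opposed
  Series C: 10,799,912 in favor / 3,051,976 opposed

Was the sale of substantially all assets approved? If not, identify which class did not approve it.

Not approved — the Series B shares did not give the required vote.

Series A: a majority of 1128624 is 564313; 564,313 required, 564,500 in favor — approved.
Series B: 3/4 of 2075330 = 1556497.50, rounded up to 1556498; 1,556,498 required, 1,555,917 in favor — not approved.
Series C: 3/5 of 17990000 = 10794000; 10,794,000 required, 10,799,912 in favor — approved.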